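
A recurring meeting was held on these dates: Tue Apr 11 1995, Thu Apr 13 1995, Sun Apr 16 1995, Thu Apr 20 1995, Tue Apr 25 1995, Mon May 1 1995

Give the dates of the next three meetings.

Gaps: 2, 3, 4, 5, 6 days — each gap is 1 larger than the previous one.
Next gap: 7 days. Mon May 1 1995 + 7 days = Mon May 8 1995.
Next gap: 8 days. Mon May 8 1995 + 8 days = Tue May 16 1995.
Next gap: 9 days. Tue May 16 1995 + 9 days = Thu May 25 1995.

Mon May 8 1995, Tue May 16 1995, Thu May 25 1995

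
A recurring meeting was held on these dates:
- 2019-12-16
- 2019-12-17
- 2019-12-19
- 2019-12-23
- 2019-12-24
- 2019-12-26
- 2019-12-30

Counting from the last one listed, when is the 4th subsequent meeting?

2020-01-07

Every event lands on a Monday or Tuesday or Thursday (gaps cycle 1, 2, 4, 1, 2, 4).
So the schedule is: every Monday, Tuesday and Thursday.
Next Tuesday: 2019-12-31.
The following Thursday is 2020-01-02.
Next Monday: 2020-01-06.
Next Tuesday: 2020-01-07.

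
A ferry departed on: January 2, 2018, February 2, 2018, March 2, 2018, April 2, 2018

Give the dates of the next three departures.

The day-of-month is always 2 (31, 28, 31 days between events).
So this recurs on the 2nd of each month.
Next: May 2018 → May 2, 2018.
June 2018: June 2, 2018.
July 2018: July 2, 2018.

May 2, 2018; June 2, 2018; July 2, 2018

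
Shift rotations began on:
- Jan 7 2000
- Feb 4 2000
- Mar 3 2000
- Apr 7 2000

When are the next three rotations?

May 5 2000, Jun 2 2000, Jul 7 2000

Gaps: 28, 28, 35 days — a mix of 28 and 35. Every date is a Friday.
Each is the 1st Friday of its month.
1st Friday of May 2000: May 5 2000.
June 2000 — 1st Friday is Jun 2 2000.
July 2000 — 1st Friday is Jul 7 2000.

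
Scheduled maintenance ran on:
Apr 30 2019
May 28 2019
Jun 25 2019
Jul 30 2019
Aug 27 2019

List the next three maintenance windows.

Sep 24 2019, Oct 29 2019, Nov 26 2019

Every date is a Tuesday; gaps 28, 28, 35, 28 days.
Each is the last Tuesday of its month (at least one falls on the 29th or later, ruling out '4th Tuesday').
September 2019 ends with Tuesday Sep 24 2019.
October 2019 ends with Tuesday Oct 29 2019.
November 2019 ends with Tuesday Nov 26 2019.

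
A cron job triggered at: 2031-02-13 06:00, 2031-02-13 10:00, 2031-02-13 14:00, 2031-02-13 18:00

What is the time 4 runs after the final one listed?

Spacing: 4, 4, 4 h — constant 4 h.
2031-02-13 18:00 + 4 h = 2031-02-13 22:00.
2031-02-13 22:00 + 4 h = 2031-02-14 02:00.
2031-02-14 02:00 + 4 h = 2031-02-14 06:00.
2031-02-14 06:00 + 4 h = 2031-02-14 10:00.

2031-02-14 10:00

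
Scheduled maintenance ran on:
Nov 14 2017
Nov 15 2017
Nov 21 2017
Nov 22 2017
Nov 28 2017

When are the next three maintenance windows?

Nov 29 2017, Dec 5 2017, Dec 6 2017

Every event lands on a Tuesday or Wednesday (gaps cycle 1, 6, 1, 6).
So the schedule is: every Tuesday and Wednesday.
Next Wednesday: Nov 29 2017.
Next Tuesday: Dec 5 2017.
Next Wednesday: Dec 6 2017.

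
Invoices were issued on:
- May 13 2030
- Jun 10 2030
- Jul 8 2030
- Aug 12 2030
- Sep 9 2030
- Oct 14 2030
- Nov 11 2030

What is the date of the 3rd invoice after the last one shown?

These are Mondays at 28- or 35-day spacing (28, 28, 35, 28, 35, 28).
The pattern: 2nd Monday of the month.
December 2030 — 2nd Monday is Dec 9 2030.
2nd Monday of January 2031: Jan 13 2031.
February 2031 — 2nd Monday is Feb 10 2031.

Feb 10 2031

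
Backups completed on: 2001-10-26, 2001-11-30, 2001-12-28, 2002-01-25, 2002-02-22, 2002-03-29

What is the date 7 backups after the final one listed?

2002-10-25

All Fridays; the gaps (35, 28, 28, 28, 35) vary with month length.
This is the last Friday of each month.
April 2002 ends with Friday 2002-04-26.
May 2002 ends with Friday 2002-05-31.
June 2002 ends with Friday 2002-06-28.
July 2002 ends with Friday 2002-07-26.
Last Friday of August 2002: 2002-08-30.
September 2002 ends with Friday 2002-09-27.
October 2002 ends with Friday 2002-10-25.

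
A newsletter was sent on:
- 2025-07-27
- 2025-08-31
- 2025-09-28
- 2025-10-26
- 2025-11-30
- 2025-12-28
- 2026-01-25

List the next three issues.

2026-02-22, 2026-03-29, 2026-04-26

Every date is a Sunday; gaps 35, 28, 28, 35, 28, 28 days.
Each is the last Sunday of its month (at least one falls on the 29th or later, ruling out '4th Sunday').
Last Sunday of February 2026: 2026-02-22.
March 2026 ends with Sunday 2026-03-29.
April 2026 ends with Sunday 2026-04-26.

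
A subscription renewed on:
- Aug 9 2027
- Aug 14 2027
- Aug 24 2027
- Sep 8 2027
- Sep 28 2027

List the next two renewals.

Intervals are 5, 10, 15, 20 days — an arithmetic progression with common difference 5.
Next gap: 25 days. Sep 28 2027 + 25 days = Oct 23 2027.
Next gap: 30 days. Oct 23 2027 + 30 days = Nov 22 2027.

Oct 23 2027, Nov 22 2027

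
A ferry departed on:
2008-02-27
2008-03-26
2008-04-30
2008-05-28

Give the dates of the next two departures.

2008-06-25, 2008-07-30

These are Wednesdays with 28, 35, 28-day gaps.
Each is the final Wednesday of its month — 2008-04-30 is past the 28th, so '4th Wednesday' doesn't fit.
June 2008 ends with Wednesday 2008-06-25.
Last Wednesday of July 2008: 2008-07-30.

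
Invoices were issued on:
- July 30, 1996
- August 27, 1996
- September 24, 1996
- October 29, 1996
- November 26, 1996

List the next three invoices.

December 31, 1996; January 28, 1997; February 25, 1997

Every date is a Tuesday; gaps 28, 28, 35, 28 days.
Each is the last Tuesday of its month (at least one falls on the 29th or later, ruling out '4th Tuesday').
Last Tuesday of December 1996: December 31, 1996.
January 1997 ends with Tuesday January 28, 1997.
Last Tuesday of February 1997: February 25, 1997.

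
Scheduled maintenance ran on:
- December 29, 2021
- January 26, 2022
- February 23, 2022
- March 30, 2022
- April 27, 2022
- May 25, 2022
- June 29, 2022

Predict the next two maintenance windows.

July 27, 2022; August 31, 2022

All Wednesdays; the gaps (28, 28, 35, 28, 28, 35) vary with month length.
This is the last Wednesday of each month.
Last Wednesday of July 2022: July 27, 2022.
August 2022 ends with Wednesday August 31, 2022.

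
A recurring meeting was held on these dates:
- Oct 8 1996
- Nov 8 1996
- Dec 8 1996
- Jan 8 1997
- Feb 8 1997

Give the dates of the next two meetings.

Mar 8 1997, Apr 8 1997

Each date is the 8th; the gaps (31, 30, 31, 31) track the month lengths.
The rule is the 8th of each month.
March 1997: Mar 8 1997.
Next: April 1997 → Apr 8 1997.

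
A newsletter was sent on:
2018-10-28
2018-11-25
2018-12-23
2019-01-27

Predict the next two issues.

Gaps: 28, 28, 35 days — a mix of 28 and 35. Every date is a Sunday.
Each is the 4th Sunday of its month.
February 2019 — 4th Sunday is 2019-02-24.
4th Sunday of March 2019: 2019-03-24.

2019-02-24, 2019-03-24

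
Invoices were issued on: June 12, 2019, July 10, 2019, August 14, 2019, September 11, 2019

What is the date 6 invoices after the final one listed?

March 11, 2020

Gaps: 28, 35, 28 days — a mix of 28 and 35. Every date is a Wednesday.
Each is the 2nd Wednesday of its month.
2nd Wednesday of October 2019: October 9, 2019.
November 2019 — 2nd Wednesday is November 13, 2019.
2nd Wednesday of December 2019: December 11, 2019.
January 2020 — 2nd Wednesday is January 8, 2020.
February 2020 — 2nd Wednesday is February 12, 2020.
2nd Wednesday of March 2020: March 11, 2020.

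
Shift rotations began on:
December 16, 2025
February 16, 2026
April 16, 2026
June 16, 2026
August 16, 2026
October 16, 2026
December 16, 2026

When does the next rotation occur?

The day-of-month is always 16 (62, 59, 61, 61, 61, 61 days between events).
So this recurs on the 16th of every 2 months.
Next: February 2027 → February 16, 2027.

February 16, 2027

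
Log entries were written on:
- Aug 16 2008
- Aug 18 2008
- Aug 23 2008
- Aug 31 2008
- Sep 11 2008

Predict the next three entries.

The spacing grows by 3 each time: 2, 5, 8, 11 days.
Next gap: 14 days. Sep 11 2008 + 14 days = Sep 25 2008.
Next gap: 17 days. Sep 25 2008 + 17 days = Oct 12 2008.
Next gap: 20 days. Oct 12 2008 + 20 days = Nov 1 2008.

Sep 25 2008, Oct 12 2008, Nov 1 2008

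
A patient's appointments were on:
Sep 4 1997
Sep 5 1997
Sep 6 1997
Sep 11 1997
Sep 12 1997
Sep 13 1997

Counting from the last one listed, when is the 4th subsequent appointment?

Sep 25 1997

The gap pattern 1, 1, 5, 1, 1 repeats every 3 events.
These are the Thursdays, Fridays and Saturdays of each week.
The following Thursday is Sep 18 1997.
Next Friday: Sep 19 1997.
The following Saturday is Sep 20 1997.
Next Thursday: Sep 25 1997.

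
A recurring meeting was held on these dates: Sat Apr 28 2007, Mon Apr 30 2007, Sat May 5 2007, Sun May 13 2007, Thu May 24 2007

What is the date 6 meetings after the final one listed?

Gaps: 2, 5, 8, 11 days — each gap is 3 larger than the previous one.
Next gap: 14 days. Thu May 24 2007 + 14 days = Thu Jun 7 2007.
Next gap: 17 days. Thu Jun 7 2007 + 17 days = Sun Jun 24 2007.
Next gap: 20 days. Sun Jun 24 2007 + 20 days = Sat Jul 14 2007.
Next gap: 23 days. Sat Jul 14 2007 + 23 days = Mon Aug 6 2007.
Next gap: 26 days. Mon Aug 6 2007 + 26 days = Sat Sep 1 2007.
Next gap: 29 days. Sat Sep 1 2007 + 29 days = Sun Sep 30 2007.

Sun Sep 30 2007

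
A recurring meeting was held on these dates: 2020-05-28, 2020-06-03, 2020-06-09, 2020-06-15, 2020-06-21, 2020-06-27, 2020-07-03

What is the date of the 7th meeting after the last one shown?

Every event comes 6 days after the last (6, 6, 6, 6, 6, 6).
2020-07-03 + 6 days = 2020-07-09.
2020-07-09 + 6 days = 2020-07-15.
2020-07-15 + 6 days = 2020-07-21.
2020-07-21 + 6 days = 2020-07-27.
2020-07-27 + 6 days = 2020-08-02.
2020-08-02 + 6 days = 2020-08-08.
2020-08-08 + 6 days = 2020-08-14.

2020-08-14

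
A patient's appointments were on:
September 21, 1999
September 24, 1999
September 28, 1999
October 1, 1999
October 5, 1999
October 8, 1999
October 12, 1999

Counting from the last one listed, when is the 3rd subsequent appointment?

October 22, 1999

The gap pattern 3, 4, 3, 4, 3, 4 repeats every 2 events.
These are the Tuesdays and Fridays of each week.
The following Friday is October 15, 1999.
Next Tuesday: October 19, 1999.
Next Friday: October 22, 1999.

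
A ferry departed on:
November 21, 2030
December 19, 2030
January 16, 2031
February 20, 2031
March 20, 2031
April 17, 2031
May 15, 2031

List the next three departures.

June 19, 2031; July 17, 2031; August 21, 2031

Gaps: 28, 28, 35, 28, 28, 28 days — a mix of 28 and 35. Every date is a Thursday.
Each is the 3rd Thursday of its month.
June 2031 — 3rd Thursday is June 19, 2031.
3rd Thursday of July 2031: July 17, 2031.
3rd Thursday of August 2031: August 21, 2031.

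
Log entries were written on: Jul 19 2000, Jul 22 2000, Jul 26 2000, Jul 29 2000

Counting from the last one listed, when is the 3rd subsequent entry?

Every event lands on a Wednesday or Saturday (gaps cycle 3, 4, 3).
So the schedule is: every Wednesday and Saturday.
Next Wednesday: Aug 2 2000.
The following Saturday is Aug 5 2000.
The following Wednesday is Aug 9 2000.

Aug 9 2000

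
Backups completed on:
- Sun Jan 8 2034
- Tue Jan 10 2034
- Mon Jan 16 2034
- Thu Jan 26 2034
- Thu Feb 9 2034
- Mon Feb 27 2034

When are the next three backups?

Gaps: 2, 6, 10, 14, 18 days — each gap is 4 larger than the previous one.
Next gap: 22 days. Mon Feb 27 2034 + 22 days = Tue Mar 21 2034.
Next gap: 26 days. Tue Mar 21 2034 + 26 days = Sun Apr 16 2034.
Next gap: 30 days. Sun Apr 16 2034 + 30 days = Tue May 16 2034.

Tue Mar 21 2034, Sun Apr 16 2034, Tue May 16 2034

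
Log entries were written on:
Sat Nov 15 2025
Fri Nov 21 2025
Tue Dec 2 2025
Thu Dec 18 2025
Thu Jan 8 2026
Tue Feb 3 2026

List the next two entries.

Fri Mar 6 2026, Sat Apr 11 2026

Gaps: 6, 11, 16, 21, 26 days — each gap is 5 larger than the previous one.
Next gap: 31 days. Tue Feb 3 2026 + 31 days = Fri Mar 6 2026.
Next gap: 36 days. Fri Mar 6 2026 + 36 days = Sat Apr 11 2026.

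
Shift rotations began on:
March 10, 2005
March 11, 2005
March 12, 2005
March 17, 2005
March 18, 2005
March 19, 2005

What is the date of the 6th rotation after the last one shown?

Every event lands on a Thursday or Friday or Saturday (gaps cycle 1, 1, 5, 1, 1).
So the schedule is: every Thursday, Friday and Saturday.
The following Thursday is March 24, 2005.
Next Friday: March 25, 2005.
The following Saturday is March 26, 2005.
Next Thursday: March 31, 2005.
The following Friday is April 1, 2005.
The following Saturday is April 2, 2005.

April 2, 2005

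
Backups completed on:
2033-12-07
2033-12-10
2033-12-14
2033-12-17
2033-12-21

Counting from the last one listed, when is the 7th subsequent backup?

Every event lands on a Wednesday or Saturday (gaps cycle 3, 4, 3, 4).
So the schedule is: every Wednesday and Saturday.
Next Saturday: 2033-12-24.
The following Wednesday is 2033-12-28.
The following Saturday is 2033-12-31.
The following Wednesday is 2034-01-04.
The following Saturday is 2034-01-07.
Next Wednesday: 2034-01-11.
Next Saturday: 2034-01-14.

2034-01-14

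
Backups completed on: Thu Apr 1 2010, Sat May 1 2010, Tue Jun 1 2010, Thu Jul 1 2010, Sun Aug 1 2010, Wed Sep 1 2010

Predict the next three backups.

Fri Oct 1 2010, Mon Nov 1 2010, Wed Dec 1 2010

Gaps: 30, 31, 30, 31, 31 days — not constant. Every event is on the 1st of the month.
Pattern: the 1st of each month.
Next: October 2010 → Fri Oct 1 2010.
November 2010: Mon Nov 1 2010.
Next: December 2010 → Wed Dec 1 2010.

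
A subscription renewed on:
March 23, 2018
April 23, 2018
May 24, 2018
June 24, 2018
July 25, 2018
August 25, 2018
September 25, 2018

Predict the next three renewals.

October 26, 2018; November 26, 2018; December 27, 2018

Every event comes 31 days after the last (31, 31, 31, 31, 31, 31).
September 25, 2018 + 31 days = October 26, 2018.
October 26, 2018 + 31 days = November 26, 2018.
November 26, 2018 + 31 days = December 27, 2018.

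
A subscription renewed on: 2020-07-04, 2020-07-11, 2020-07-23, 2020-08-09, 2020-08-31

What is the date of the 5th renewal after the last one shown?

Gaps: 7, 12, 17, 22 days — each gap is 5 larger than the previous one.
Next gap: 27 days. 2020-08-31 + 27 days = 2020-09-27.
Next gap: 32 days. 2020-09-27 + 32 days = 2020-10-29.
Next gap: 37 days. 2020-10-29 + 37 days = 2020-12-05.
Next gap: 42 days. 2020-12-05 + 42 days = 2021-01-16.
Next gap: 47 days. 2021-01-16 + 47 days = 2021-03-04.

2021-03-04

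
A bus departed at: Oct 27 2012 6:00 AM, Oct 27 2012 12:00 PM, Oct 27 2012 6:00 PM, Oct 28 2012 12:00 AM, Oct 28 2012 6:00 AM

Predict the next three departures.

Oct 28 2012 12:00 PM, Oct 28 2012 6:00 PM, Oct 29 2012 12:00 AM

The interval is a steady 6 hours (6, 6, 6, 6).
Oct 28 2012 6:00 AM + 6 h = Oct 28 2012 12:00 PM.
Oct 28 2012 12:00 PM + 6 h = Oct 28 2012 6:00 PM.
Oct 28 2012 6:00 PM + 6 h = Oct 29 2012 12:00 AM.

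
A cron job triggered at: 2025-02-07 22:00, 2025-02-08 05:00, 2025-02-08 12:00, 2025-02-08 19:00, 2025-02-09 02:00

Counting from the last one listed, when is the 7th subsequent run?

2025-02-11 03:00

Gaps: 7, 7, 7, 7 hours — each event is 7 hours after the previous one.
2025-02-09 02:00 + 7 h = 2025-02-09 09:00.
2025-02-09 09:00 + 7 h = 2025-02-09 16:00.
2025-02-09 16:00 + 7 h = 2025-02-09 23:00.
2025-02-09 23:00 + 7 h = 2025-02-10 06:00.
2025-02-10 06:00 + 7 h = 2025-02-10 13:00.
2025-02-10 13:00 + 7 h = 2025-02-10 20:00.
2025-02-10 20:00 + 7 h = 2025-02-11 03:00.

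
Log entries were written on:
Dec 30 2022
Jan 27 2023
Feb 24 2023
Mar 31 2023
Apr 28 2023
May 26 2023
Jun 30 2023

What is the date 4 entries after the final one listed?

These are Fridays with 28, 28, 35, 28, 28, 35-day gaps.
Each is the final Friday of its month — Dec 30 2022 is past the 28th, so '4th Friday' doesn't fit.
July 2023 ends with Friday Jul 28 2023.
Last Friday of August 2023: Aug 25 2023.
September 2023 ends with Friday Sep 29 2023.
October 2023 ends with Friday Oct 27 2023.

Oct 27 2023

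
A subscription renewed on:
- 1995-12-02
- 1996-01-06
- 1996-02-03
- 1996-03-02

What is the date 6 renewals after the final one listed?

1996-09-07

All dates are Saturdays, 35, 28, 28 days apart.
Specifically, the 1st Saturday of each month.
1st Saturday of April 1996: 1996-04-06.
1st Saturday of May 1996: 1996-05-04.
June 1996 — 1st Saturday is 1996-06-01.
1st Saturday of July 1996: 1996-07-06.
1st Saturday of August 1996: 1996-08-03.
September 1996 — 1st Saturday is 1996-09-07.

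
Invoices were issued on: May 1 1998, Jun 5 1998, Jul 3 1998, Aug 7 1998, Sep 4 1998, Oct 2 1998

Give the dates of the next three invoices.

These are Fridays at 28- or 35-day spacing (35, 28, 35, 28, 28).
The pattern: 1st Friday of the month.
November 1998 — 1st Friday is Nov 6 1998.
1st Friday of December 1998: Dec 4 1998.
1st Friday of January 1999: Jan 1 1999.

Nov 6 1998, Dec 4 1998, Jan 1 1999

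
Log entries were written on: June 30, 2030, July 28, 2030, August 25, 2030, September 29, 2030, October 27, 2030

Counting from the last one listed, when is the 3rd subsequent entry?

All Sundays; the gaps (28, 28, 35, 28) vary with month length.
This is the last Sunday of each month.
Last Sunday of November 2030: November 24, 2030.
Last Sunday of December 2030: December 29, 2030.
Last Sunday of January 2031: January 26, 2031.

January 26, 2031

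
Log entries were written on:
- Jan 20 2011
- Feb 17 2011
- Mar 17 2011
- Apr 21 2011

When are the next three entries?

These are Thursdays at 28- or 35-day spacing (28, 28, 35).
The pattern: 3rd Thursday of the month.
3rd Thursday of May 2011: May 19 2011.
3rd Thursday of June 2011: Jun 16 2011.
3rd Thursday of July 2011: Jul 21 2011.

May 19 2011, Jun 16 2011, Jul 21 2011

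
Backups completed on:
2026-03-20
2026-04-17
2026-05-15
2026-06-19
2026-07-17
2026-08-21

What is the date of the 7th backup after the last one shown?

2027-03-19

Gaps: 28, 28, 35, 28, 35 days — a mix of 28 and 35. Every date is a Friday.
Each is the 3rd Friday of its month.
3rd Friday of September 2026: 2026-09-18.
3rd Friday of October 2026: 2026-10-16.
3rd Friday of November 2026: 2026-11-20.
December 2026 — 3rd Friday is 2026-12-18.
3rd Friday of January 2027: 2027-01-15.
3rd Friday of February 2027: 2027-02-19.
March 2027 — 3rd Friday is 2027-03-19.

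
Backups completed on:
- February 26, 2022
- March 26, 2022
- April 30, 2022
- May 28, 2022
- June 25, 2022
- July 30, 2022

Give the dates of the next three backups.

August 27, 2022; September 24, 2022; October 29, 2022

Every date is a Saturday; gaps 28, 35, 28, 28, 35 days.
Each is the last Saturday of its month (at least one falls on the 29th or later, ruling out '4th Saturday').
Last Saturday of August 2022: August 27, 2022.
September 2022 ends with Saturday September 24, 2022.
October 2022 ends with Saturday October 29, 2022.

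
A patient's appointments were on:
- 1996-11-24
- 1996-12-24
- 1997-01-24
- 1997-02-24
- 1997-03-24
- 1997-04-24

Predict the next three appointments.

Each date is the 24th; the gaps (30, 31, 31, 28, 31) track the month lengths.
The rule is the 24th of each month.
May 1997: 1997-05-24.
Next: June 1997 → 1997-06-24.
Next: July 1997 → 1997-07-24.

1997-05-24, 1997-06-24, 1997-07-24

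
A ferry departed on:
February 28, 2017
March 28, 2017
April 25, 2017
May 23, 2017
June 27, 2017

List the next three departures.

July 25, 2017; August 22, 2017; September 26, 2017

These are Tuesdays at 28- or 35-day spacing (28, 28, 28, 35).
The pattern: 4th Tuesday of the month.
4th Tuesday of July 2017: July 25, 2017.
August 2017 — 4th Tuesday is August 22, 2017.
September 2017 — 4th Tuesday is September 26, 2017.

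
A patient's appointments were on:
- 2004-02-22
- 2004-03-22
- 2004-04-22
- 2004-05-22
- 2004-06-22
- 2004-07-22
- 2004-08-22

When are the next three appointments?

2004-09-22, 2004-10-22, 2004-11-22

Gaps: 29, 31, 30, 31, 30, 31 days — not constant. Every event is on the 22nd of the month.
Pattern: the 22nd of each month.
Next: September 2004 → 2004-09-22.
October 2004: 2004-10-22.
Next: November 2004 → 2004-11-22.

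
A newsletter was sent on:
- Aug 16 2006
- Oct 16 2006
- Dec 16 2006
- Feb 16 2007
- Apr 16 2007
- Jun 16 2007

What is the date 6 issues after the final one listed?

Jun 16 2008

Each date is the 16th; the gaps (61, 61, 62, 59, 61) track the month lengths.
The rule is the 16th of every 2 months.
Next: August 2007 → Aug 16 2007.
October 2007: Oct 16 2007.
December 2007: Dec 16 2007.
February 2008: Feb 16 2008.
April 2008: Apr 16 2008.
Next: June 2008 → Jun 16 2008.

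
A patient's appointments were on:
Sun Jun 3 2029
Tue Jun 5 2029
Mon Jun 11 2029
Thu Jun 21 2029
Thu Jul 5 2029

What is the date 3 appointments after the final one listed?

Gaps: 2, 6, 10, 14 days — each gap is 4 larger than the previous one.
Next gap: 18 days. Thu Jul 5 2029 + 18 days = Mon Jul 23 2029.
Next gap: 22 days. Mon Jul 23 2029 + 22 days = Tue Aug 14 2029.
Next gap: 26 days. Tue Aug 14 2029 + 26 days = Sun Sep 9 2029.

Sun Sep 9 2029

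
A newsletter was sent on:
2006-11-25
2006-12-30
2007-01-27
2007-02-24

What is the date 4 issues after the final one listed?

All Saturdays; the gaps (35, 28, 28) vary with month length.
This is the last Saturday of each month.
Last Saturday of March 2007: 2007-03-31.
April 2007 ends with Saturday 2007-04-28.
Last Saturday of May 2007: 2007-05-26.
Last Saturday of June 2007: 2007-06-30.

2007-06-30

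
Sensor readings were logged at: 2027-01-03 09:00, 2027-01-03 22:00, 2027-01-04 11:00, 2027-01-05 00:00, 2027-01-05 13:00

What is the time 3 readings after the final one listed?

Spacing: 13, 13, 13, 13 h — constant 13 h.
2027-01-05 13:00 + 13 h = 2027-01-06 02:00.
2027-01-06 02:00 + 13 h = 2027-01-06 15:00.
2027-01-06 15:00 + 13 h = 2027-01-07 04:00.

2027-01-07 04:00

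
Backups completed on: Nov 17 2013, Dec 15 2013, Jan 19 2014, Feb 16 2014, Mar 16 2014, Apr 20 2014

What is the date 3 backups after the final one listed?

All dates are Sundays, 28, 35, 28, 28, 35 days apart.
Specifically, the 3rd Sunday of each month.
May 2014 — 3rd Sunday is May 18 2014.
3rd Sunday of June 2014: Jun 15 2014.
July 2014 — 3rd Sunday is Jul 20 2014.

Jul 20 2014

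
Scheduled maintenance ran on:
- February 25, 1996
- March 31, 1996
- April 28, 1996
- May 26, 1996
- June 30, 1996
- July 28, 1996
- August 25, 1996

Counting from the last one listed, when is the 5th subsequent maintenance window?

January 26, 1997

All Sundays; the gaps (35, 28, 28, 35, 28, 28) vary with month length.
This is the last Sunday of each month.
Last Sunday of September 1996: September 29, 1996.
Last Sunday of October 1996: October 27, 1996.
Last Sunday of November 1996: November 24, 1996.
December 1996 ends with Sunday December 29, 1996.
January 1997 ends with Sunday January 26, 1997.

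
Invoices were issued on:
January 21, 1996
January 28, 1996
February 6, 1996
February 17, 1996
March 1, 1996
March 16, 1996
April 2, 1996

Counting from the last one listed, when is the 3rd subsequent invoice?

June 4, 1996

Gaps: 7, 9, 11, 13, 15, 17 days — each gap is 2 larger than the previous one.
Next gap: 19 days. April 2, 1996 + 19 days = April 21, 1996.
Next gap: 21 days. April 21, 1996 + 21 days = May 12, 1996.
Next gap: 23 days. May 12, 1996 + 23 days = June 4, 1996.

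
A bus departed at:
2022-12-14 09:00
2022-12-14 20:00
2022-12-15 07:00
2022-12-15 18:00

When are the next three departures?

2022-12-16 05:00, 2022-12-16 16:00, 2022-12-17 03:00

The interval is a steady 11 hours (11, 11, 11).
2022-12-15 18:00 + 11 h = 2022-12-16 05:00.
2022-12-16 05:00 + 11 h = 2022-12-16 16:00.
2022-12-16 16:00 + 11 h = 2022-12-17 03:00.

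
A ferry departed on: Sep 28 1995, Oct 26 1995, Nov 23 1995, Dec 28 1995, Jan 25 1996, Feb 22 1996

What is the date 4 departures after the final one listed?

Gaps: 28, 28, 35, 28, 28 days — a mix of 28 and 35. Every date is a Thursday.
Each is the 4th Thursday of its month.
March 1996 — 4th Thursday is Mar 28 1996.
April 1996 — 4th Thursday is Apr 25 1996.
4th Thursday of May 1996: May 23 1996.
June 1996 — 4th Thursday is Jun 27 1996.

Jun 27 1996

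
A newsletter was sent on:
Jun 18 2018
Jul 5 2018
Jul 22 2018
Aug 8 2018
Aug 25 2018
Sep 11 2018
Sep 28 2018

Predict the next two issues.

Oct 15 2018, Nov 1 2018

The spacing is 17, 17, 17, 17, 17, 17 days — always 17 days.
Sep 28 2018 + 17 days = Oct 15 2018.
Oct 15 2018 + 17 days = Nov 1 2018.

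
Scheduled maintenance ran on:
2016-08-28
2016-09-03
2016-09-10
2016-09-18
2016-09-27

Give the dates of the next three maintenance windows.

Gaps: 6, 7, 8, 9 days — each gap is 1 larger than the previous one.
Next gap: 10 days. 2016-09-27 + 10 days = 2016-10-07.
Next gap: 11 days. 2016-10-07 + 11 days = 2016-10-18.
Next gap: 12 days. 2016-10-18 + 12 days = 2016-10-30.

2016-10-07, 2016-10-18, 2016-10-30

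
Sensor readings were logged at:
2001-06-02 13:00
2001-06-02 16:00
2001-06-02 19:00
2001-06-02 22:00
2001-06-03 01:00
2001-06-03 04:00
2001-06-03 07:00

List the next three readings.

2001-06-03 10:00, 2001-06-03 13:00, 2001-06-03 16:00

Spacing: 3, 3, 3, 3, 3, 3 h — constant 3 h.
2001-06-03 07:00 + 3 h = 2001-06-03 10:00.
2001-06-03 10:00 + 3 h = 2001-06-03 13:00.
2001-06-03 13:00 + 3 h = 2001-06-03 16:00.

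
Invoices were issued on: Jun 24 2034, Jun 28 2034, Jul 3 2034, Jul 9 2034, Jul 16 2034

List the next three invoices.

Jul 24 2034, Aug 2 2034, Aug 12 2034

The spacing grows by 1 each time: 4, 5, 6, 7 days.
Next gap: 8 days. Jul 16 2034 + 8 days = Jul 24 2034.
Next gap: 9 days. Jul 24 2034 + 9 days = Aug 2 2034.
Next gap: 10 days. Aug 2 2034 + 10 days = Aug 12 2034.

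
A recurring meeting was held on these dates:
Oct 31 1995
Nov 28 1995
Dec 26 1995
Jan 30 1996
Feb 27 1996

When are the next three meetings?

Mar 26 1996, Apr 30 1996, May 28 1996

All Tuesdays; the gaps (28, 28, 35, 28) vary with month length.
This is the last Tuesday of each month.
March 1996 ends with Tuesday Mar 26 1996.
Last Tuesday of April 1996: Apr 30 1996.
Last Tuesday of May 1996: May 28 1996.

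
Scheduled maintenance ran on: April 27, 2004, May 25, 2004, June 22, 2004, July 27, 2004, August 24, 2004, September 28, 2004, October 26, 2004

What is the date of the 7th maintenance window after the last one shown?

May 24, 2005

These are Tuesdays at 28- or 35-day spacing (28, 28, 35, 28, 35, 28).
The pattern: 4th Tuesday of the month.
4th Tuesday of November 2004: November 23, 2004.
December 2004 — 4th Tuesday is December 28, 2004.
4th Tuesday of January 2005: January 25, 2005.
February 2005 — 4th Tuesday is February 22, 2005.
March 2005 — 4th Tuesday is March 22, 2005.
April 2005 — 4th Tuesday is April 26, 2005.
4th Tuesday of May 2005: May 24, 2005.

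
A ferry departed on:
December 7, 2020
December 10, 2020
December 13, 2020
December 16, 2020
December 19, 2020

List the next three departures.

December 22, 2020; December 25, 2020; December 28, 2020

The spacing is 3, 3, 3, 3 days — always 3 days.
December 19, 2020 + 3 days = December 22, 2020.
December 22, 2020 + 3 days = December 25, 2020.
December 25, 2020 + 3 days = December 28, 2020.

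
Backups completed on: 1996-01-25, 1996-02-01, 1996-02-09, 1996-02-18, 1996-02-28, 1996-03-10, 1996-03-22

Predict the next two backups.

1996-04-04, 1996-04-18

Intervals are 7, 8, 9, 10, 11, 12 days — an arithmetic progression with common difference 1.
Next gap: 13 days. 1996-03-22 + 13 days = 1996-04-04.
Next gap: 14 days. 1996-04-04 + 14 days = 1996-04-18.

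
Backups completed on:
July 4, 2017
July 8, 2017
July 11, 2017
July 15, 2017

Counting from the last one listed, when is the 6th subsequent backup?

Gaps: 4, 3, 4 days — not constant, but cyclic with period 2.
The events fall on every Tuesday and Saturday.
The following Tuesday is July 18, 2017.
The following Saturday is July 22, 2017.
Next Tuesday: July 25, 2017.
The following Saturday is July 29, 2017.
The following Tuesday is August 1, 2017.
Next Saturday: August 5, 2017.

August 5, 2017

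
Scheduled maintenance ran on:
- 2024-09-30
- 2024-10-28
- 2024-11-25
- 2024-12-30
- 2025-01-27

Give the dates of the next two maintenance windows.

Every date is a Monday; gaps 28, 28, 35, 28 days.
Each is the last Monday of its month (at least one falls on the 29th or later, ruling out '4th Monday').
February 2025 ends with Monday 2025-02-24.
March 2025 ends with Monday 2025-03-31.

2025-02-24, 2025-03-31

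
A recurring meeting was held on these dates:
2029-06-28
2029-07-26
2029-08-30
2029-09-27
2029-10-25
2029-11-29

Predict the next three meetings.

Every date is a Thursday; gaps 28, 35, 28, 28, 35 days.
Each is the last Thursday of its month (at least one falls on the 29th or later, ruling out '4th Thursday').
Last Thursday of December 2029: 2029-12-27.
January 2030 ends with Thursday 2030-01-31.
February 2030 ends with Thursday 2030-02-28.

2029-12-27, 2030-01-31, 2030-02-28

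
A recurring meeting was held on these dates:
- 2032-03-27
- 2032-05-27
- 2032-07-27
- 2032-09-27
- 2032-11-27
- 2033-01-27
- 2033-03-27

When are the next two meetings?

The day-of-month is always 27 (61, 61, 62, 61, 61, 59 days between events).
So this recurs on the 27th of every 2 months.
May 2033: 2033-05-27.
July 2033: 2033-07-27.

2033-05-27, 2033-07-27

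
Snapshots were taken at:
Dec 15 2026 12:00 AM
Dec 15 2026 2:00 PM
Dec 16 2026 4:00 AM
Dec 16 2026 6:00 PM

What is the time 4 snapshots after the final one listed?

Dec 19 2026 2:00 AM

Spacing: 14, 14, 14 h — constant 14 h.
Dec 16 2026 6:00 PM + 14 h = Dec 17 2026 8:00 AM.
Dec 17 2026 8:00 AM + 14 h = Dec 17 2026 10:00 PM.
Dec 17 2026 10:00 PM + 14 h = Dec 18 2026 12:00 PM.
Dec 18 2026 12:00 PM + 14 h = Dec 19 2026 2:00 AM.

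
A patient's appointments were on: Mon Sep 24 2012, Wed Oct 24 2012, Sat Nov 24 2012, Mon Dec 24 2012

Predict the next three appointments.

Thu Jan 24 2013, Sun Feb 24 2013, Sun Mar 24 2013

The day-of-month is always 24 (30, 31, 30 days between events).
So this recurs on the 24th of each month.
Next: January 2013 → Thu Jan 24 2013.
Next: February 2013 → Sun Feb 24 2013.
Next: March 2013 → Sun Mar 24 2013.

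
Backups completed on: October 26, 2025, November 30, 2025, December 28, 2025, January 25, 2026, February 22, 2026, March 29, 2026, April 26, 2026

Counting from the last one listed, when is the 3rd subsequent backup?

Every date is a Sunday; gaps 35, 28, 28, 28, 35, 28 days.
Each is the last Sunday of its month (at least one falls on the 29th or later, ruling out '4th Sunday').
Last Sunday of May 2026: May 31, 2026.
Last Sunday of June 2026: June 28, 2026.
July 2026 ends with Sunday July 26, 2026.

July 26, 2026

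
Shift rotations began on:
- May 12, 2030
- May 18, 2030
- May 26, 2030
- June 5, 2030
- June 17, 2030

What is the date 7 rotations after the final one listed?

The spacing grows by 2 each time: 6, 8, 10, 12 days.
Next gap: 14 days. June 17, 2030 + 14 days = July 1, 2030.
Next gap: 16 days. July 1, 2030 + 16 days = July 17, 2030.
Next gap: 18 days. July 17, 2030 + 18 days = August 4, 2030.
Next gap: 20 days. August 4, 2030 + 20 days = August 24, 2030.
Next gap: 22 days. August 24, 2030 + 22 days = September 15, 2030.
Next gap: 24 days. September 15, 2030 + 24 days = October 9, 2030.
Next gap: 26 days. October 9, 2030 + 26 days = November 4, 2030.

November 4, 2030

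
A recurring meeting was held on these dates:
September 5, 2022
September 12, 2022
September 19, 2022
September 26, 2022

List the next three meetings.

October 3, 2022; October 10, 2022; October 17, 2022

Every event comes 7 days after the last (7, 7, 7).
September 26, 2022 + 7 days = October 3, 2022.
October 3, 2022 + 7 days = October 10, 2022.
October 10, 2022 + 7 days = October 17, 2022.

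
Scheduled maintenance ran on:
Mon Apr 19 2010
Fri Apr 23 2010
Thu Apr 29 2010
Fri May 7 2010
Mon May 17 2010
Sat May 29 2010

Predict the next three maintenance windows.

Gaps: 4, 6, 8, 10, 12 days — each gap is 2 larger than the previous one.
Next gap: 14 days. Sat May 29 2010 + 14 days = Sat Jun 12 2010.
Next gap: 16 days. Sat Jun 12 2010 + 16 days = Mon Jun 28 2010.
Next gap: 18 days. Mon Jun 28 2010 + 18 days = Fri Jul 16 2010.

Sat Jun 12 2010, Mon Jun 28 2010, Fri Jul 16 2010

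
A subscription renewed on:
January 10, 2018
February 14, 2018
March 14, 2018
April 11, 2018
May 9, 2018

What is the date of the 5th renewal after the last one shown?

Gaps: 35, 28, 28, 28 days — a mix of 28 and 35. Every date is a Wednesday.
Each is the 2nd Wednesday of its month.
2nd Wednesday of June 2018: June 13, 2018.
2nd Wednesday of July 2018: July 11, 2018.
2nd Wednesday of August 2018: August 8, 2018.
2nd Wednesday of September 2018: September 12, 2018.
2nd Wednesday of October 2018: October 10, 2018.

October 10, 2018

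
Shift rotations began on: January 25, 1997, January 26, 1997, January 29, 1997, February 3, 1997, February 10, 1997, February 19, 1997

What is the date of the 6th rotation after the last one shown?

May 26, 1997

The spacing grows by 2 each time: 1, 3, 5, 7, 9 days.
Next gap: 11 days. February 19, 1997 + 11 days = March 2, 1997.
Next gap: 13 days. March 2, 1997 + 13 days = March 15, 1997.
Next gap: 15 days. March 15, 1997 + 15 days = March 30, 1997.
Next gap: 17 days. March 30, 1997 + 17 days = April 16, 1997.
Next gap: 19 days. April 16, 1997 + 19 days = May 5, 1997.
Next gap: 21 days. May 5, 1997 + 21 days = May 26, 1997.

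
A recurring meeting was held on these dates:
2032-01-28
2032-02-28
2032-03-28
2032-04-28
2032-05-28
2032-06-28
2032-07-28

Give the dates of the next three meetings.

Each date is the 28th; the gaps (31, 29, 31, 30, 31, 30) track the month lengths.
The rule is the 28th of each month.
Next: August 2032 → 2032-08-28.
Next: September 2032 → 2032-09-28.
October 2032: 2032-10-28.

2032-08-28, 2032-09-28, 2032-10-28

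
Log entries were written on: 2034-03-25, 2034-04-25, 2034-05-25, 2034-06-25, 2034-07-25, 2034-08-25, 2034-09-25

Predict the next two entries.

2034-10-25, 2034-11-25

The day-of-month is always 25 (31, 30, 31, 30, 31, 31 days between events).
So this recurs on the 25th of each month.
October 2034: 2034-10-25.
Next: November 2034 → 2034-11-25.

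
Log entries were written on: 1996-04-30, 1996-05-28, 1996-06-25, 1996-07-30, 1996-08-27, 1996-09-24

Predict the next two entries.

Every date is a Tuesday; gaps 28, 28, 35, 28, 28 days.
Each is the last Tuesday of its month (at least one falls on the 29th or later, ruling out '4th Tuesday').
October 1996 ends with Tuesday 1996-10-29.
November 1996 ends with Tuesday 1996-11-26.

1996-10-29, 1996-11-26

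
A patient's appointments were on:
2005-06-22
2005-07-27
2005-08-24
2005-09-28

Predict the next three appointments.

2005-10-26, 2005-11-23, 2005-12-28

Gaps: 35, 28, 35 days — a mix of 28 and 35. Every date is a Wednesday.
Each is the 4th Wednesday of its month.
October 2005 — 4th Wednesday is 2005-10-26.
November 2005 — 4th Wednesday is 2005-11-23.
4th Wednesday of December 2005: 2005-12-28.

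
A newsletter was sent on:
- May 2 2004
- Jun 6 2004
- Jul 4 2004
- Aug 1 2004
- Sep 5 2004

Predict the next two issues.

Gaps: 35, 28, 28, 35 days — a mix of 28 and 35. Every date is a Sunday.
Each is the 1st Sunday of its month.
October 2004 — 1st Sunday is Oct 3 2004.
1st Sunday of November 2004: Nov 7 2004.

Oct 3 2004, Nov 7 2004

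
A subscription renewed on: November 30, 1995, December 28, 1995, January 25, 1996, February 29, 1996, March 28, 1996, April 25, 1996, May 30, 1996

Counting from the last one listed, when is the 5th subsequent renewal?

Every date is a Thursday; gaps 28, 28, 35, 28, 28, 35 days.
Each is the last Thursday of its month (at least one falls on the 29th or later, ruling out '4th Thursday').
June 1996 ends with Thursday June 27, 1996.
July 1996 ends with Thursday July 25, 1996.
Last Thursday of August 1996: August 29, 1996.
September 1996 ends with Thursday September 26, 1996.
October 1996 ends with Thursday October 31, 1996.

October 31, 1996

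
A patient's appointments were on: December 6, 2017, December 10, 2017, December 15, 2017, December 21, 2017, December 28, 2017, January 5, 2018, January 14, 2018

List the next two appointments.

Gaps: 4, 5, 6, 7, 8, 9 days — each gap is 1 larger than the previous one.
Next gap: 10 days. January 14, 2018 + 10 days = January 24, 2018.
Next gap: 11 days. January 24, 2018 + 11 days = February 4, 2018.

January 24, 2018; February 4, 2018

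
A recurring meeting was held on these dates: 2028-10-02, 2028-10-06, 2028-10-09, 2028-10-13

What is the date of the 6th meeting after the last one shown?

2028-11-03

The gap pattern 4, 3, 4 repeats every 2 events.
These are the Mondays and Fridays of each week.
Next Monday: 2028-10-16.
The following Friday is 2028-10-20.
The following Monday is 2028-10-23.
The following Friday is 2028-10-27.
Next Monday: 2028-10-30.
The following Friday is 2028-11-03.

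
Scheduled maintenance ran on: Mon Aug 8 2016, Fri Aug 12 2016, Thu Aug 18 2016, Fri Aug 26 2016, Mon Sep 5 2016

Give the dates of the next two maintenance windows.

The spacing grows by 2 each time: 4, 6, 8, 10 days.
Next gap: 12 days. Mon Sep 5 2016 + 12 days = Sat Sep 17 2016.
Next gap: 14 days. Sat Sep 17 2016 + 14 days = Sat Oct 1 2016.

Sat Sep 17 2016, Sat Oct 1 2016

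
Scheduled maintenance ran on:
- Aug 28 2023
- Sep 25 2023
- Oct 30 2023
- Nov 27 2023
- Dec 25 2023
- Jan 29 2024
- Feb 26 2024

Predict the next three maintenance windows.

Mar 25 2024, Apr 29 2024, May 27 2024

Every date is a Monday; gaps 28, 35, 28, 28, 35, 28 days.
Each is the last Monday of its month (at least one falls on the 29th or later, ruling out '4th Monday').
March 2024 ends with Monday Mar 25 2024.
April 2024 ends with Monday Apr 29 2024.
May 2024 ends with Monday May 27 2024.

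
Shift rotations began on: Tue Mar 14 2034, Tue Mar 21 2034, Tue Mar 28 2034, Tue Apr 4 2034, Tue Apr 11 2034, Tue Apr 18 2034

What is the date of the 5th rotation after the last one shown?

Tue May 23 2034

Every event comes 7 days after the last (7, 7, 7, 7, 7).
Tue Apr 18 2034 + 7 days = Tue Apr 25 2034.
Tue Apr 25 2034 + 7 days = Tue May 2 2034.
Tue May 2 2034 + 7 days = Tue May 9 2034.
Tue May 9 2034 + 7 days = Tue May 16 2034.
Tue May 16 2034 + 7 days = Tue May 23 2034.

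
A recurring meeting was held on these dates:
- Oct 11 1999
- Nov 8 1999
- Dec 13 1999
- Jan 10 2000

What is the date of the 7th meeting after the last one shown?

These are Mondays at 28- or 35-day spacing (28, 35, 28).
The pattern: 2nd Monday of the month.
February 2000 — 2nd Monday is Feb 14 2000.
2nd Monday of March 2000: Mar 13 2000.
2nd Monday of April 2000: Apr 10 2000.
2nd Monday of May 2000: May 8 2000.
June 2000 — 2nd Monday is Jun 12 2000.
July 2000 — 2nd Monday is Jul 10 2000.
August 2000 — 2nd Monday is Aug 14 2000.

Aug 14 2000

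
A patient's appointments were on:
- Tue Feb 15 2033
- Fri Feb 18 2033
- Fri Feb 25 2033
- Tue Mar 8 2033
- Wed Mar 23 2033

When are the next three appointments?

Mon Apr 11 2033, Wed May 4 2033, Tue May 31 2033

Intervals are 3, 7, 11, 15 days — an arithmetic progression with common difference 4.
Next gap: 19 days. Wed Mar 23 2033 + 19 days = Mon Apr 11 2033.
Next gap: 23 days. Mon Apr 11 2033 + 23 days = Wed May 4 2033.
Next gap: 27 days. Wed May 4 2033 + 27 days = Tue May 31 2033.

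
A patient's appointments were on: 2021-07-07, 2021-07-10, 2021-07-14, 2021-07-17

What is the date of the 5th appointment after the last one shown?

Every event lands on a Wednesday or Saturday (gaps cycle 3, 4, 3).
So the schedule is: every Wednesday and Saturday.
Next Wednesday: 2021-07-21.
Next Saturday: 2021-07-24.
Next Wednesday: 2021-07-28.
Next Saturday: 2021-07-31.
Next Wednesday: 2021-08-04.

2021-08-04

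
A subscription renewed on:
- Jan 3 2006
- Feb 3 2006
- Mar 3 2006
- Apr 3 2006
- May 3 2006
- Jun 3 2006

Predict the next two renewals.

Gaps: 31, 28, 31, 30, 31 days — not constant. Every event is on the 3rd of the month.
Pattern: the 3rd of each month.
July 2006: Jul 3 2006.
August 2006: Aug 3 2006.

Jul 3 2006, Aug 3 2006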